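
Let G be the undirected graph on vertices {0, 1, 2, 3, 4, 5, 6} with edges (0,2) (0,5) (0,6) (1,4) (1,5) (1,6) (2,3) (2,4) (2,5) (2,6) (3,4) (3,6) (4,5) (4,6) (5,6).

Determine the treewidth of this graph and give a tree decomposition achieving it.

Treewidth 3.
One optimal decomposition is:
Bags: B1 = {0, 2, 5, 6}  B2 = {2, 4, 5, 6}  B3 = {2, 3, 4, 6}  B4 = {1, 4, 5, 6}
Tree: B1–B2, B2–B3, B2–B4

The largest bag has 4 vertices, giving width 3; this decomposition certifies tw(G) ≤ 3. For the lower bound, the 4 vertices {1, 4, 5, 6} are pairwise adjacent, and any tree decomposition puts a clique entirely inside one bag — forcing width ≥ 3. The upper and lower bounds meet at 3, so that is the treewidth.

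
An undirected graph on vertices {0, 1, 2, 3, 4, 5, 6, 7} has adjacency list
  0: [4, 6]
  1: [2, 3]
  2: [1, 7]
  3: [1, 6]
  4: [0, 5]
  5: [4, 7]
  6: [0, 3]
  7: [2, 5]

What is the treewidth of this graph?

2

A width-2 tree decomposition is:
Bags: B1 = {0, 3, 6}  B2 = {0, 3, 4}  B3 = {3, 4, 5}  B4 = {3, 5, 7}  B5 = {2, 3, 7}  B6 = {1, 2, 3}
Tree: B1–B2, B2–B3, B3–B4, B4–B5, B5–B6
The largest bag has 3 vertices, giving width 2; this decomposition certifies tw(G) ≤ 2. Since 3–6–0–4–5–7–2–1–3 is a cycle in G, G is not acyclic. Forests are exactly the graphs of treewidth ≤ 1, so tw(G) ≥ 2. Therefore the treewidth is 2.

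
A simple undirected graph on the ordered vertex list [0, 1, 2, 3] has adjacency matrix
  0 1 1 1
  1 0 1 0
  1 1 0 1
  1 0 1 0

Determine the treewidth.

A width-2 tree decomposition is:
Bags: B1 = {0, 2, 3}  B2 = {0, 1, 2}
Tree: B1–B2
Each bag holds 3 vertices, so the decomposition has width 2, which upper-bounds the treewidth. Conversely, {0, 1, 2} is a clique of size 3, and the vertices of any clique must share a bag in every tree decomposition; so some bag has ≥ 3 vertices and tw(G) ≥ 2. Combining the bounds, tw(G) = 2.

2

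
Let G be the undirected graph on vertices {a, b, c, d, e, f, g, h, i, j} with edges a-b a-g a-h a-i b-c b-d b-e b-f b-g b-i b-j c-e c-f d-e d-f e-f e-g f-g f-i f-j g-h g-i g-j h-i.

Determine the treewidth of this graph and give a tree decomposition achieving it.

Treewidth 3.
One such decomposition:
Bags: B1 = {b, f, g, i}  B2 = {b, f, g, j}  B3 = {b, e, f, g}  B4 = {b, d, e, f}  B5 = {a, b, g, i}  B6 = {a, g, h, i}  B7 = {b, c, e, f}
Tree: B1–B2, B1–B3, B3–B4, B1–B5, B5–B6, B3–B7

The largest bag has 4 vertices, giving width 3; this decomposition certifies tw(G) ≤ 3. On the other hand G contains the 4-clique {a, g, h, i}. A clique must lie in a single bag of any decomposition, so no decomposition can have width below 3. The upper and lower bounds meet at 3, so that is the treewidth.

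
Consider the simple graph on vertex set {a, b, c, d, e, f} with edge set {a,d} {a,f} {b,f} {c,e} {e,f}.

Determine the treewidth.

A width-1 tree decomposition is:
Bags: B1 = {e, f}  B2 = {c, e}  B3 = {a, f}  B4 = {a, d}  B5 = {b, f}
Tree: B1–B2, B1–B3, B3–B4, B3–B5
Each bag holds 2 vertices, so the decomposition has width 1, which upper-bounds the treewidth. Since G has at least one edge (e.g. e–f), it is not an edgeless graph, so tw(G) ≥ 1. Combining the bounds, tw(G) = 1.

1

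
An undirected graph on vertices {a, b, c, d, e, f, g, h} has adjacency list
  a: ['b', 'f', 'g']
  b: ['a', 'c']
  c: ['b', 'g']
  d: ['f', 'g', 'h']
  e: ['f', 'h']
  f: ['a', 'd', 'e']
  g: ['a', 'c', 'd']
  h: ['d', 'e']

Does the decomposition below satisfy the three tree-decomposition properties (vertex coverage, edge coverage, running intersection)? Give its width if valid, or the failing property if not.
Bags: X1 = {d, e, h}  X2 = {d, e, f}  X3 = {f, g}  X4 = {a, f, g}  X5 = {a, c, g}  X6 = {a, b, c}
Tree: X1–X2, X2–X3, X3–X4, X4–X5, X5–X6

No — edge (d,g) lies in no bag.

A tree decomposition must satisfy three properties: every vertex lies in some bag; for every edge, both endpoints lie together in some bag; and for every vertex, the bags containing it form a connected subtree. Here edge (d,g) lies in no bag, so the decomposition is invalid.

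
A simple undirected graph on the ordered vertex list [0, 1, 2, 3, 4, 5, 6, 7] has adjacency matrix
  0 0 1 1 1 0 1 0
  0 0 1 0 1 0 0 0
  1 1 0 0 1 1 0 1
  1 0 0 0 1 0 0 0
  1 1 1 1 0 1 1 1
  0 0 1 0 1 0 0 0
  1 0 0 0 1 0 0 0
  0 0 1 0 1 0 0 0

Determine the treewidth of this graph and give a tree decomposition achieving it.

Every bag has size at most 3, so the width is 3 − 1 = 2 and tw(G) ≤ 2. On the other hand G contains the 3-clique {0, 2, 4}. A clique must lie in a single bag of any decomposition, so no decomposition can have width below 2. The upper and lower bounds meet at 2, so that is the treewidth.

Treewidth 2.
One such decomposition:
Bags: B1 = {0, 2, 4}  B2 = {2, 4, 5}  B3 = {0, 4, 6}  B4 = {2, 4, 7}  B5 = {1, 2, 4}  B6 = {0, 3, 4}
Tree: B1–B2, B1–B3, B1–B4, B4–B5, B3–B6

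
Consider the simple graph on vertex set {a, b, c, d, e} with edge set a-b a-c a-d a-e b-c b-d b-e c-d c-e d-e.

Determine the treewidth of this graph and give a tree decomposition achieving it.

With just one bag of size 5, the width is 5 − 1 = 4, so tw(G) ≤ 4. Conversely, {a, b, c, d, e} is a clique of size 5, and the vertices of any clique must share a bag in every tree decomposition; so some bag has ≥ 5 vertices and tw(G) ≥ 4. Therefore the treewidth is 4.

Treewidth 4.
One such decomposition:
Bags: B1 = {a, b, c, d, e}
Tree: (single bag)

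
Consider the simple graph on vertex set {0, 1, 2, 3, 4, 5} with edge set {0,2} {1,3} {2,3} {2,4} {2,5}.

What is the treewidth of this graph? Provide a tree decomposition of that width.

Treewidth 1.
Bags: B1 = {2, 4}  B2 = {2, 5}  B3 = {0, 2}  B4 = {2, 3}  B5 = {1, 3}
Tree: B1–B2, B1–B3, B1–B4, B4–B5

Each bag holds 2 vertices, so the decomposition has width 1, which upper-bounds the treewidth. Since G has at least one edge (e.g. 4–2), it is not an edgeless graph, so tw(G) ≥ 1. Combining the bounds, tw(G) = 1.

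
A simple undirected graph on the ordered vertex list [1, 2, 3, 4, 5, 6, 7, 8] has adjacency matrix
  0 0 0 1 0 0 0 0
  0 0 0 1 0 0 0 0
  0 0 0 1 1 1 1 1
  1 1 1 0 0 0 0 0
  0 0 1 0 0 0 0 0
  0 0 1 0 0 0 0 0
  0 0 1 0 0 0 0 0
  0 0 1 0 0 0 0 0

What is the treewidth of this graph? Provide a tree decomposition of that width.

The largest bag has 2 vertices, giving width 1; this decomposition certifies tw(G) ≤ 1. Any graph with an edge has treewidth ≥ 1, and G has the edge 3–4. The upper and lower bounds meet at 1, so that is the treewidth.

Treewidth 1.
Bags: B1 = {3, 4}  B2 = {3, 7}  B3 = {3, 6}  B4 = {2, 4}  B5 = {1, 4}  B6 = {3, 5}  B7 = {3, 8}
Tree: B1–B2, B1–B3, B1–B4, B4–B5, B1–B6, B3–B7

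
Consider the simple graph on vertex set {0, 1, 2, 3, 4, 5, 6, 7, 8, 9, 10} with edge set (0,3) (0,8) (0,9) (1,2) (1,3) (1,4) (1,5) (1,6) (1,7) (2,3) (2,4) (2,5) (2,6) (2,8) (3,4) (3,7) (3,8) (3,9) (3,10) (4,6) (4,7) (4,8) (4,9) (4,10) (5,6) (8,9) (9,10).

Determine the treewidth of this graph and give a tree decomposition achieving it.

Treewidth 3.
One optimal decomposition is:
Bags: B1 = {2, 3, 4, 8}  B2 = {1, 2, 3, 4}  B3 = {3, 4, 8, 9}  B4 = {1, 2, 4, 6}  B5 = {0, 3, 8, 9}  B6 = {1, 3, 4, 7}  B7 = {3, 4, 9, 10}  B8 = {1, 2, 5, 6}
Tree: B1–B2, B1–B3, B2–B4, B3–B5, B2–B6, B3–B7, B4–B8

Each bag holds 4 vertices, so the decomposition has width 3, which upper-bounds the treewidth. Conversely, {0, 3, 8, 9} is a clique of size 4, and the vertices of any clique must share a bag in every tree decomposition; so some bag has ≥ 4 vertices and tw(G) ≥ 3. Therefore the treewidth is 3.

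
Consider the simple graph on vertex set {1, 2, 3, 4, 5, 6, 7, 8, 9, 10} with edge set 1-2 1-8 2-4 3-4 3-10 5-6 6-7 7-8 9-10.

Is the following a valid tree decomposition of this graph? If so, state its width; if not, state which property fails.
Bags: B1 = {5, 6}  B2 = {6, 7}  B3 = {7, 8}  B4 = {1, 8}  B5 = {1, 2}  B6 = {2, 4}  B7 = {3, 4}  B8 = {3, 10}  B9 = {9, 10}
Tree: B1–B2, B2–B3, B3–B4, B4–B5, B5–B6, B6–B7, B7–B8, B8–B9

Vertex coverage: the bags together contain {1, 2, 3, 4, 5, 6, 7, 8, 9, 10}, the full vertex set. Edge coverage: each edge of G has both endpoints in at least one bag. Running intersection: for every vertex, the bags containing it form a connected subtree. All three properties hold, so this is a valid tree decomposition of width max|bag| − 1 = 1, and hence tw(G) ≤ 1.

Yes; width 1.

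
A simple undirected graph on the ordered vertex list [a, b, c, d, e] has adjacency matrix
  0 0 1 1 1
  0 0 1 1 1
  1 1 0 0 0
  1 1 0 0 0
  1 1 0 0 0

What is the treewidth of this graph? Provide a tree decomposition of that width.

Each bag holds 3 vertices, so the decomposition has width 2, which upper-bounds the treewidth. Since a–d–b–c–a is a cycle in G, G is not acyclic. Forests are exactly the graphs of treewidth ≤ 1, so tw(G) ≥ 2. Hence tw(G) = 2 exactly.

Treewidth 2.
One optimal decomposition is:
Bags: B1 = {a, b, d}  B2 = {a, b, c}  B3 = {a, b, e}
Tree: B1–B2, B2–B3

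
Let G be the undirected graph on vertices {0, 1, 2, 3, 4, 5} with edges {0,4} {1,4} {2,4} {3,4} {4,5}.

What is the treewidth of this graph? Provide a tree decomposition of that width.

Every bag has size at most 2, so the width is 2 − 1 = 1 and tw(G) ≤ 1. Since G has at least one edge (e.g. 4–3), it is not an edgeless graph, so tw(G) ≥ 1. Combining the bounds, tw(G) = 1.

Treewidth 1.
Bags: B1 = {3, 4}  B2 = {2, 4}  B3 = {0, 4}  B4 = {1, 4}  B5 = {4, 5}
Tree: B1–B2, B1–B3, B2–B4, B4–B5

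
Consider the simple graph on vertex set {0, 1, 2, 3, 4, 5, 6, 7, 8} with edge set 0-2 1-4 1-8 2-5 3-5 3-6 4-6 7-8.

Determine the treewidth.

1

A width-1 tree decomposition is:
Bags: B1 = {7, 8}  B2 = {1, 8}  B3 = {1, 4}  B4 = {4, 6}  B5 = {3, 6}  B6 = {3, 5}  B7 = {2, 5}  B8 = {0, 2}
Tree: B1–B2, B2–B3, B3–B4, B4–B5, B5–B6, B6–B7, B7–B8
The largest bag has 2 vertices, giving width 1; this decomposition certifies tw(G) ≤ 1. G has an edge, so its treewidth is at least 1. Therefore the treewidth is 1.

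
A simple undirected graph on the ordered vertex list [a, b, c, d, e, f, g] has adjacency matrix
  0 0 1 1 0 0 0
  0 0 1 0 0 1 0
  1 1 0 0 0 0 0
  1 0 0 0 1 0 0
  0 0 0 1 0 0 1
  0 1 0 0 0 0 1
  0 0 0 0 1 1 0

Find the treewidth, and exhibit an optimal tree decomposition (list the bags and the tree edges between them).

Treewidth 2.
One optimal decomposition is:
Bags: B1 = {b, f, g}  B2 = {b, e, g}  B3 = {b, d, e}  B4 = {a, b, d}  B5 = {a, b, c}
Tree: B1–B2, B2–B3, B3–B4, B4–B5

The largest bag has 3 vertices, giving width 2; this decomposition certifies tw(G) ≤ 2. The edges b–f–g–e–d–a–c–b form a cycle, so G is not a tree and its treewidth is at least 2. Hence tw(G) = 2 exactly.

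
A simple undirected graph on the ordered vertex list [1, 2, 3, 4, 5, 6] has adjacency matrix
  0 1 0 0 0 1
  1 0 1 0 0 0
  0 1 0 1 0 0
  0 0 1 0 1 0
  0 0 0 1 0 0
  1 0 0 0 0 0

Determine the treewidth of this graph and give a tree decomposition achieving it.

Every bag has size at most 2, so the width is 2 − 1 = 1 and tw(G) ≤ 1. G has an edge, so its treewidth is at least 1. The upper and lower bounds meet at 1, so that is the treewidth.

Treewidth 1.
Bags: B1 = {1, 6}  B2 = {1, 2}  B3 = {2, 3}  B4 = {3, 4}  B5 = {4, 5}
Tree: B1–B2, B2–B3, B3–B4, B4–B5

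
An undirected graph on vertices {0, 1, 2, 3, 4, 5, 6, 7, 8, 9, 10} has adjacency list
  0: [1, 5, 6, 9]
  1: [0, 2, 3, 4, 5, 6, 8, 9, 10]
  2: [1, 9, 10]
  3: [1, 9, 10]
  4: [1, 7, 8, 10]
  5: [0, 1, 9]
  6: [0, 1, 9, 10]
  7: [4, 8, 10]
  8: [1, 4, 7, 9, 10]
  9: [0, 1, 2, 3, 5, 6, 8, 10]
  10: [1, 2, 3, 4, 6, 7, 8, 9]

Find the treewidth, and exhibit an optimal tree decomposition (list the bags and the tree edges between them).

Each bag holds 4 vertices, so the decomposition has width 3, which upper-bounds the treewidth. On the other hand G contains the 4-clique {0, 1, 5, 9}. A clique must lie in a single bag of any decomposition, so no decomposition can have width below 3. Combining the bounds, tw(G) = 3.

Treewidth 3.
Bags: B1 = {1, 6, 9, 10}  B2 = {0, 1, 6, 9}  B3 = {1, 8, 9, 10}  B4 = {1, 3, 9, 10}  B5 = {1, 4, 8, 10}  B6 = {1, 2, 9, 10}  B7 = {0, 1, 5, 9}  B8 = {4, 7, 8, 10}
Tree: B1–B2, B1–B3, B3–B4, B3–B5, B1–B6, B2–B7, B5–B8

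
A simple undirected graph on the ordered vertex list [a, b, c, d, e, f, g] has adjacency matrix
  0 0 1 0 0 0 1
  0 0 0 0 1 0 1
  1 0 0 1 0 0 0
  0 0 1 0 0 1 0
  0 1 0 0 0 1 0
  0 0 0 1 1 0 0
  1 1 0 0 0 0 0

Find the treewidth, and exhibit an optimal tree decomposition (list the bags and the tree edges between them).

Treewidth 2.
Bags: B1 = {b, e, g}  B2 = {a, e, g}  B3 = {a, c, e}  B4 = {c, d, e}  B5 = {d, e, f}
Tree: B1–B2, B2–B3, B3–B4, B4–B5

Every bag has size at most 3, so the width is 3 − 1 = 2 and tw(G) ≤ 2. For the lower bound, G contains the cycle e–b–g–a–c–d–f–e, so G is not a forest; only forests have treewidth ≤ 1, hence tw(G) ≥ 2. Therefore the treewidth is 2.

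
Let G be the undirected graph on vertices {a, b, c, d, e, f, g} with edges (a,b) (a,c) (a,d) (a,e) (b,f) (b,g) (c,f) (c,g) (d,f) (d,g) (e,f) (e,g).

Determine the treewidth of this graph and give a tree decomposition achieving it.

The largest bag has 4 vertices, giving width 3; this decomposition certifies tw(G) ≤ 3. For the lower bound: the 4 vertex sets {b,g}, {d,f}, {a}, {c} are disjoint, each induces a connected subgraph, and every pair is joined by at least one edge of G. Contracting each set to a single vertex therefore yields K_{4} as a minor, and since treewidth is minor-monotone, tw(G) ≥ tw(K_{4}) = 3. Hence tw(G) = 3 exactly.

Treewidth 3.
One optimal decomposition is:
Bags: B1 = {a, b, f, g}  B2 = {a, d, f, g}  B3 = {a, c, f, g}  B4 = {a, e, f, g}
Tree: B1–B2, B2–B3, B3–B4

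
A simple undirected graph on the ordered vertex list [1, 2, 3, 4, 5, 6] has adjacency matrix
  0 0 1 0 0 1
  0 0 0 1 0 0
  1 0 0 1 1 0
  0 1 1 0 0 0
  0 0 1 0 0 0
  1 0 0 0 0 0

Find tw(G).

1

A width-1 tree decomposition is:
Bags: B1 = {3, 4}  B2 = {1, 3}  B3 = {3, 5}  B4 = {1, 6}  B5 = {2, 4}
Tree: B1–B2, B1–B3, B2–B4, B1–B5
The largest bag has 2 vertices, giving width 1; this decomposition certifies tw(G) ≤ 1. Any graph with an edge has treewidth ≥ 1, and G has the edge 3–4. Therefore the treewidth is 1.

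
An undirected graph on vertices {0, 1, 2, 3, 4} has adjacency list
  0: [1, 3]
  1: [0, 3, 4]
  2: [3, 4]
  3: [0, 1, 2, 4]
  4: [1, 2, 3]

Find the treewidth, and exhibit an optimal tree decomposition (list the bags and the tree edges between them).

Treewidth 2.
Bags: B1 = {2, 3, 4}  B2 = {1, 3, 4}  B3 = {0, 1, 3}
Tree: B1–B2, B2–B3

Every bag has size at most 3, so the width is 3 − 1 = 2 and tw(G) ≤ 2. On the other hand G contains the 3-clique {0, 1, 3}. A clique must lie in a single bag of any decomposition, so no decomposition can have width below 2. Combining the bounds, tw(G) = 2.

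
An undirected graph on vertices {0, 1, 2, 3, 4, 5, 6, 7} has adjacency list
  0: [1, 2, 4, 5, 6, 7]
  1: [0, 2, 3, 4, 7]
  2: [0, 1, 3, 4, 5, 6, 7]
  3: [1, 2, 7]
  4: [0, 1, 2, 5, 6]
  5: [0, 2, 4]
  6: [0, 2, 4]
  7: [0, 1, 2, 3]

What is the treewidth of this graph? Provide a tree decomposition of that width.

Treewidth 3.
Bags: B1 = {0, 2, 4, 6}  B2 = {0, 1, 2, 4}  B3 = {0, 1, 2, 7}  B4 = {1, 2, 3, 7}  B5 = {0, 2, 4, 5}
Tree: B1–B2, B2–B3, B3–B4, B2–B5

Every bag has size at most 4, so the width is 4 − 1 = 3 and tw(G) ≤ 3. On the other hand G contains the 4-clique {0, 1, 2, 4}. A clique must lie in a single bag of any decomposition, so no decomposition can have width below 3. Hence tw(G) = 3 exactly.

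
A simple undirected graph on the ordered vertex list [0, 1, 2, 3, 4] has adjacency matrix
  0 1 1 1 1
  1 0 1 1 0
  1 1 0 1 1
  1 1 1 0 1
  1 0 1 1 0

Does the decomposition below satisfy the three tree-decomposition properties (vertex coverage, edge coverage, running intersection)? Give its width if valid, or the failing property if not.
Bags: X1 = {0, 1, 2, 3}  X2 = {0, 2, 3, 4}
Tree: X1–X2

Vertex coverage: the bags together contain {0, 1, 2, 3, 4}, the full vertex set. Edge coverage: each edge of G has both endpoints in at least one bag. Running intersection: for every vertex, the bags containing it form a connected subtree. All three properties hold, so this is a valid tree decomposition of width max|bag| − 1 = 3, and hence tw(G) ≤ 3.

Yes; width 3.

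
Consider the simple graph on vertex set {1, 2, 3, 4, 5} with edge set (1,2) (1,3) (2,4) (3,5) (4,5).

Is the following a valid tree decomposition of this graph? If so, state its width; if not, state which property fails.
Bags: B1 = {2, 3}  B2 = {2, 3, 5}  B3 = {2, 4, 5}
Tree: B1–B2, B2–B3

A tree decomposition must satisfy three properties: every vertex lies in some bag; for every edge, both endpoints lie together in some bag; and for every vertex, the bags containing it form a connected subtree. Here vertex 1 appears in no bag, so the decomposition is invalid.

No — vertex 1 appears in no bag.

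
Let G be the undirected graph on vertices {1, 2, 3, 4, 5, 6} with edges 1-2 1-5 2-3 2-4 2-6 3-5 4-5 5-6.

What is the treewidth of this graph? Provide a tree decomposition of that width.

Treewidth 2.
Bags: B1 = {2, 5, 6}  B2 = {2, 3, 5}  B3 = {2, 4, 5}  B4 = {1, 2, 5}
Tree: B1–B2, B2–B3, B3–B4

The largest bag has 3 vertices, giving width 2; this decomposition certifies tw(G) ≤ 2. The edges 2–6–5–3–2 form a cycle, so G is not a tree and its treewidth is at least 2. Hence tw(G) = 2 exactly.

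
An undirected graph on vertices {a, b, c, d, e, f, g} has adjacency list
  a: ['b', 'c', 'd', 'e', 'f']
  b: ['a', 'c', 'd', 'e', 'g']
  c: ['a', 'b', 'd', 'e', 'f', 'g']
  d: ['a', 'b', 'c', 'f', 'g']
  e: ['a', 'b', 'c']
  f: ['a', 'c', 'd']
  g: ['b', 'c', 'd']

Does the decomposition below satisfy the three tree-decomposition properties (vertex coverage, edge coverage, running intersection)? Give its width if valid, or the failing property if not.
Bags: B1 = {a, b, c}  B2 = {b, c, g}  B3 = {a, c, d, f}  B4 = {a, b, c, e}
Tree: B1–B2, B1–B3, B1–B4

A tree decomposition must satisfy three properties: every vertex lies in some bag; for every edge, both endpoints lie together in some bag; and for every vertex, the bags containing it form a connected subtree. Here edge (d,b) lies in no bag, so the decomposition is invalid.

No — edge (d,b) lies in no bag.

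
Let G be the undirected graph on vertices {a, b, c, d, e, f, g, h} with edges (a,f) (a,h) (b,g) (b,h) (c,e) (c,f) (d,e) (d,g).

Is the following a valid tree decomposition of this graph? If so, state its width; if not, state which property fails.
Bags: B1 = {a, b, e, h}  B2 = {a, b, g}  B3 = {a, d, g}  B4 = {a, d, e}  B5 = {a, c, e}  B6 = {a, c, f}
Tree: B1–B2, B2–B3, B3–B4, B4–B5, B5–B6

No — bags containing vertex e are not connected in the tree.

A tree decomposition must satisfy three properties: every vertex lies in some bag; for every edge, both endpoints lie together in some bag; and for every vertex, the bags containing it form a connected subtree. Here bags containing vertex e are not connected in the tree, so the decomposition is invalid.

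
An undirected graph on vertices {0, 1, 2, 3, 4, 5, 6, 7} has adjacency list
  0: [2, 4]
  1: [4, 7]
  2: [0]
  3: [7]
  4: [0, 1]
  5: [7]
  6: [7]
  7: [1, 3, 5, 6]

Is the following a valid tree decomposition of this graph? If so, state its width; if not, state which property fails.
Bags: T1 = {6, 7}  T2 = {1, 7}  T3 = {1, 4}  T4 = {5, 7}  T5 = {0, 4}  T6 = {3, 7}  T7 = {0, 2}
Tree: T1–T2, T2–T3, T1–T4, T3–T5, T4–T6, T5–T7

Vertex coverage: the bags together contain {0, 1, 2, 3, 4, 5, 6, 7}, the full vertex set. Edge coverage: each edge of G has both endpoints in at least one bag. Running intersection: for every vertex, the bags containing it form a connected subtree. All three properties hold, so this is a valid tree decomposition of width max|bag| − 1 = 1, and hence tw(G) ≤ 1.

Yes; width 1.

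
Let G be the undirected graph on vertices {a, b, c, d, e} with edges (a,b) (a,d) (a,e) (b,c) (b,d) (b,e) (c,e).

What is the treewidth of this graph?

2

A width-2 tree decomposition is:
Bags: B1 = {a, b, e}  B2 = {b, c, e}  B3 = {a, b, d}
Tree: B1–B2, B1–B3
The largest bag has 3 vertices, giving width 2; this decomposition certifies tw(G) ≤ 2. On the other hand G contains the 3-clique {a, b, d}. A clique must lie in a single bag of any decomposition, so no decomposition can have width below 2. Hence tw(G) = 2 exactly.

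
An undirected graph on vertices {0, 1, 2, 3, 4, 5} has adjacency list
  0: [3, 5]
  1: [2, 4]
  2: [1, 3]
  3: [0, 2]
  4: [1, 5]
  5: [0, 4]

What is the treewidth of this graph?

A width-2 tree decomposition is:
Bags: B1 = {0, 2, 3}  B2 = {0, 1, 2}  B3 = {0, 1, 4}  B4 = {0, 4, 5}
Tree: B1–B2, B2–B3, B3–B4
The largest bag has 3 vertices, giving width 2; this decomposition certifies tw(G) ≤ 2. The edges 0–3–2–1–4–5–0 form a cycle, so G is not a tree and its treewidth is at least 2. The upper and lower bounds meet at 2, so that is the treewidth.

2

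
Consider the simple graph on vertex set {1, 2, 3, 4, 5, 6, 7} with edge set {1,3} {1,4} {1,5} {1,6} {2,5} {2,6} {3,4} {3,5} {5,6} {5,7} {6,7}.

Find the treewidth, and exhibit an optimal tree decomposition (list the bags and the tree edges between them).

The largest bag has 3 vertices, giving width 2; this decomposition certifies tw(G) ≤ 2. For the lower bound, the 3 vertices {1, 3, 4} are pairwise adjacent, and any tree decomposition puts a clique entirely inside one bag — forcing width ≥ 2. The upper and lower bounds meet at 2, so that is the treewidth.

Treewidth 2.
Bags: B1 = {1, 5, 6}  B2 = {5, 6, 7}  B3 = {1, 3, 5}  B4 = {1, 3, 4}  B5 = {2, 5, 6}
Tree: B1–B2, B1–B3, B3–B4, B1–B5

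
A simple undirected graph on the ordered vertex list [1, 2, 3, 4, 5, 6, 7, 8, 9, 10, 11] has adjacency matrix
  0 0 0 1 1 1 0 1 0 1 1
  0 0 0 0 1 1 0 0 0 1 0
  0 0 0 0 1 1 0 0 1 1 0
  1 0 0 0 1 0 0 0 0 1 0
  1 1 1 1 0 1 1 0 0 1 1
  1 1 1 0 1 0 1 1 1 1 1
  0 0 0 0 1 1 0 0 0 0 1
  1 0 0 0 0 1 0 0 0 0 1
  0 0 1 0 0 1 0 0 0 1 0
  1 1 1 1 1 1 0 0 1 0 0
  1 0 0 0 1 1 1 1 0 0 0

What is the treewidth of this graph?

A width-3 tree decomposition is:
Bags: B1 = {5, 6, 7, 11}  B2 = {1, 5, 6, 11}  B3 = {1, 5, 6, 10}  B4 = {1, 4, 5, 10}  B5 = {2, 5, 6, 10}  B6 = {3, 5, 6, 10}  B7 = {3, 6, 9, 10}  B8 = {1, 6, 8, 11}
Tree: B1–B2, B2–B3, B3–B4, B3–B5, B3–B6, B6–B7, B2–B8
The largest bag has 4 vertices, giving width 3; this decomposition certifies tw(G) ≤ 3. On the other hand G contains the 4-clique {1, 4, 5, 10}. A clique must lie in a single bag of any decomposition, so no decomposition can have width below 3. Therefore the treewidth is 3.

3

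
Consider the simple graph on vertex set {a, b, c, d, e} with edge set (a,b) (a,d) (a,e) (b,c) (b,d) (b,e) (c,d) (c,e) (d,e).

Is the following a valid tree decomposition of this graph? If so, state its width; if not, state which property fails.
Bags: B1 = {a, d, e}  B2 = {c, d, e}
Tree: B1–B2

No — vertex b appears in no bag.

A tree decomposition must satisfy three properties: every vertex lies in some bag; for every edge, both endpoints lie together in some bag; and for every vertex, the bags containing it form a connected subtree. Here vertex b appears in no bag, so the decomposition is invalid.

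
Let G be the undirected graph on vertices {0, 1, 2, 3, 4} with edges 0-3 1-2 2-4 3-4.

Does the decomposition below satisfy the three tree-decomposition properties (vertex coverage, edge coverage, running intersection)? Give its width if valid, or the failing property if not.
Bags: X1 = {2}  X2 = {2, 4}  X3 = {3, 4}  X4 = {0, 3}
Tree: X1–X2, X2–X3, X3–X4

A tree decomposition must satisfy three properties: every vertex lies in some bag; for every edge, both endpoints lie together in some bag; and for every vertex, the bags containing it form a connected subtree. Here vertex 1 appears in no bag, so the decomposition is invalid.

No — vertex 1 appears in no bag.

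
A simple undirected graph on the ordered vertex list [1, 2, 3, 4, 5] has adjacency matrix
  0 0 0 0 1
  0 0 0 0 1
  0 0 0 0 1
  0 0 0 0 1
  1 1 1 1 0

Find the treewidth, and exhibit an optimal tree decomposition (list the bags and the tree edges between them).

The largest bag has 2 vertices, giving width 1; this decomposition certifies tw(G) ≤ 1. Since G has at least one edge (e.g. 5–4), it is not an edgeless graph, so tw(G) ≥ 1. The upper and lower bounds meet at 1, so that is the treewidth.

Treewidth 1.
One optimal decomposition is:
Bags: B1 = {4, 5}  B2 = {1, 5}  B3 = {3, 5}  B4 = {2, 5}
Tree: B1–B2, B2–B3, B3–B4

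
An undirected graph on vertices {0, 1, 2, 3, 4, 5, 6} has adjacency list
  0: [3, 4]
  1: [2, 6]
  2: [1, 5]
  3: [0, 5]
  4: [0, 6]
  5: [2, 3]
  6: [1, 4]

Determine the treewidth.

2

A width-2 tree decomposition is:
Bags: B1 = {0, 3, 5}  B2 = {0, 4, 5}  B3 = {4, 5, 6}  B4 = {1, 5, 6}  B5 = {1, 2, 5}
Tree: B1–B2, B2–B3, B3–B4, B4–B5
Each bag holds 3 vertices, so the decomposition has width 2, which upper-bounds the treewidth. Since 5–3–0–4–6–1–2–5 is a cycle in G, G is not acyclic. Forests are exactly the graphs of treewidth ≤ 1, so tw(G) ≥ 2. Therefore the treewidth is 2.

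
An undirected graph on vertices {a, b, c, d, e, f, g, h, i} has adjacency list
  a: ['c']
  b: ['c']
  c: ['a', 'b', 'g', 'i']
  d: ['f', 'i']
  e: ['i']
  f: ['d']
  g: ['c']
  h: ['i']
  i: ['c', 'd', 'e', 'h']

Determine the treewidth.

1

A width-1 tree decomposition is:
Bags: B1 = {e, i}  B2 = {c, i}  B3 = {d, i}  B4 = {b, c}  B5 = {a, c}  B6 = {c, g}  B7 = {d, f}  B8 = {h, i}
Tree: B1–B2, B2–B3, B2–B4, B2–B5, B2–B6, B3–B7, B2–B8
Every bag has size at most 2, so the width is 2 − 1 = 1 and tw(G) ≤ 1. Any graph with an edge has treewidth ≥ 1, and G has the edge e–i. Therefore the treewidth is 1.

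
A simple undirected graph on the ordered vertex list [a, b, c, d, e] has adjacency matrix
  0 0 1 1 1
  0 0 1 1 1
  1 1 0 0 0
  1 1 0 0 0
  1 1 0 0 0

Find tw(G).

A width-2 tree decomposition is:
Bags: B1 = {a, b, d}  B2 = {a, b, c}  B3 = {a, b, e}
Tree: B1–B2, B2–B3
Each bag holds 3 vertices, so the decomposition has width 2, which upper-bounds the treewidth. Since d–b–c–a–d is a cycle in G, G is not acyclic. Forests are exactly the graphs of treewidth ≤ 1, so tw(G) ≥ 2. Hence tw(G) = 2 exactly.

2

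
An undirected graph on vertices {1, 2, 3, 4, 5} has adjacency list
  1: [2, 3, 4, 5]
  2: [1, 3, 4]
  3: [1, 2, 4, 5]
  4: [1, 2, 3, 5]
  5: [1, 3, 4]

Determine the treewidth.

3

A width-3 tree decomposition is:
Bags: B1 = {1, 3, 4, 5}  B2 = {1, 2, 3, 4}
Tree: B1–B2
The largest bag has 4 vertices, giving width 3; this decomposition certifies tw(G) ≤ 3. Conversely, {1, 2, 3, 4} is a clique of size 4, and the vertices of any clique must share a bag in every tree decomposition; so some bag has ≥ 4 vertices and tw(G) ≥ 3. The upper and lower bounds meet at 3, so that is the treewidth.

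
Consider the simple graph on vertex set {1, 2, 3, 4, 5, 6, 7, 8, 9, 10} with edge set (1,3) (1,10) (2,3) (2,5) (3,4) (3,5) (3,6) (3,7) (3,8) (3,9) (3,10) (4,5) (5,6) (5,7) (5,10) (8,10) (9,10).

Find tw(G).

2

A width-2 tree decomposition is:
Bags: B1 = {3, 4, 5}  B2 = {3, 5, 10}  B3 = {3, 5, 7}  B4 = {2, 3, 5}  B5 = {3, 9, 10}  B6 = {3, 8, 10}  B7 = {1, 3, 10}  B8 = {3, 5, 6}
Tree: B1–B2, B2–B3, B1–B4, B2–B5, B5–B6, B2–B7, B3–B8
Every bag has size at most 3, so the width is 3 − 1 = 2 and tw(G) ≤ 2. On the other hand G contains the 3-clique {3, 8, 10}. A clique must lie in a single bag of any decomposition, so no decomposition can have width below 2. Therefore the treewidth is 2.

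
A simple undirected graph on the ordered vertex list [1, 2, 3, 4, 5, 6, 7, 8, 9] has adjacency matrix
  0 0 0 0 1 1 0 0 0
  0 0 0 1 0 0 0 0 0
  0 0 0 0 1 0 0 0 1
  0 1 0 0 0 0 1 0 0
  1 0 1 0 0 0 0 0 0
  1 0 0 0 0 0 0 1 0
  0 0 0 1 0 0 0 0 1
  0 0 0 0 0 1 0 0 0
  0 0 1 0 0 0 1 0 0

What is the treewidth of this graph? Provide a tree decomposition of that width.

Treewidth 1.
Bags: B1 = {6, 8}  B2 = {1, 6}  B3 = {1, 5}  B4 = {3, 5}  B5 = {3, 9}  B6 = {7, 9}  B7 = {4, 7}  B8 = {2, 4}
Tree: B1–B2, B2–B3, B3–B4, B4–B5, B5–B6, B6–B7, B7–B8

Every bag has size at most 2, so the width is 2 − 1 = 1 and tw(G) ≤ 1. Any graph with an edge has treewidth ≥ 1, and G has the edge 8–6. The upper and lower bounds meet at 1, so that is the treewidth.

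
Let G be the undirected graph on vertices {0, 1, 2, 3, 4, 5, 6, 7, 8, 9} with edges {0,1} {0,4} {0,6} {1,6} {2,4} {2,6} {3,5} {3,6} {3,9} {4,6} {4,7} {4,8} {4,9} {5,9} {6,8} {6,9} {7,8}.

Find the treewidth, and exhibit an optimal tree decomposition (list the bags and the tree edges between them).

Every bag has size at most 3, so the width is 3 − 1 = 2 and tw(G) ≤ 2. On the other hand G contains the 3-clique {3, 5, 9}. A clique must lie in a single bag of any decomposition, so no decomposition can have width below 2. Therefore the treewidth is 2.

Treewidth 2.
One optimal decomposition is:
Bags: B1 = {4, 6, 9}  B2 = {3, 6, 9}  B3 = {2, 4, 6}  B4 = {0, 4, 6}  B5 = {3, 5, 9}  B6 = {0, 1, 6}  B7 = {4, 6, 8}  B8 = {4, 7, 8}
Tree: B1–B2, B1–B3, B1–B4, B2–B5, B4–B6, B1–B7, B7–B8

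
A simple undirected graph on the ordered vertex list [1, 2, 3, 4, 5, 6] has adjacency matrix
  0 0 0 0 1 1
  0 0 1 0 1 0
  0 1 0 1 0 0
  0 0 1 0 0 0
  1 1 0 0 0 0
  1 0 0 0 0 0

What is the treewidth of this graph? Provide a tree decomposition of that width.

Every bag has size at most 2, so the width is 2 − 1 = 1 and tw(G) ≤ 1. G has an edge, so its treewidth is at least 1. The upper and lower bounds meet at 1, so that is the treewidth.

Treewidth 1.
One such decomposition:
Bags: B1 = {1, 6}  B2 = {1, 5}  B3 = {2, 5}  B4 = {2, 3}  B5 = {3, 4}
Tree: B1–B2, B2–B3, B3–B4, B4–B5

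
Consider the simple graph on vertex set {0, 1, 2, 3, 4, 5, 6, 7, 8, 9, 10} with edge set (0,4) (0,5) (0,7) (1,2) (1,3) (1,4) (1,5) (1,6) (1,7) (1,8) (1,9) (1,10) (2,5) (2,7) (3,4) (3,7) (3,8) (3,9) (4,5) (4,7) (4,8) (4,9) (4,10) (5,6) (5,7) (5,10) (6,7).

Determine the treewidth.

A width-3 tree decomposition is:
Bags: B1 = {1, 4, 5, 7}  B2 = {1, 3, 4, 7}  B3 = {0, 4, 5, 7}  B4 = {1, 2, 5, 7}  B5 = {1, 3, 4, 9}  B6 = {1, 3, 4, 8}  B7 = {1, 4, 5, 10}  B8 = {1, 5, 6, 7}
Tree: B1–B2, B1–B3, B1–B4, B2–B5, B5–B6, B1–B7, B4–B8
Each bag holds 4 vertices, so the decomposition has width 3, which upper-bounds the treewidth. For the lower bound, the 4 vertices {0, 4, 5, 7} are pairwise adjacent, and any tree decomposition puts a clique entirely inside one bag — forcing width ≥ 3. Combining the bounds, tw(G) = 3.

3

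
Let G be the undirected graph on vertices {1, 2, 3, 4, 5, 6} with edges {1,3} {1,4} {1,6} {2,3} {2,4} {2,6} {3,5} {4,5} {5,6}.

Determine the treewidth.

3

A width-3 tree decomposition is:
Bags: B1 = {1, 2, 4, 5}  B2 = {1, 2, 5, 6}  B3 = {1, 2, 3, 5}
Tree: B1–B2, B2–B3
Every bag has size at most 4, so the width is 4 − 1 = 3 and tw(G) ≤ 3. For the lower bound: the 4 vertex sets {1,4}, {5,6}, {2}, {3} are disjoint, each induces a connected subgraph, and every pair is joined by at least one edge of G. Contracting each set to a single vertex therefore yields K_{4} as a minor, and since treewidth is minor-monotone, tw(G) ≥ tw(K_{4}) = 3. The upper and lower bounds meet at 3, so that is the treewidth.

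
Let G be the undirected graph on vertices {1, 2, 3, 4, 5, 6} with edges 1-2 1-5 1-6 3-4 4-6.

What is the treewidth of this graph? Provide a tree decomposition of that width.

Treewidth 1.
One such decomposition:
Bags: B1 = {1, 6}  B2 = {4, 6}  B3 = {3, 4}  B4 = {1, 2}  B5 = {1, 5}
Tree: B1–B2, B2–B3, B1–B4, B1–B5

Each bag holds 2 vertices, so the decomposition has width 1, which upper-bounds the treewidth. G has an edge, so its treewidth is at least 1. Hence tw(G) = 1 exactly.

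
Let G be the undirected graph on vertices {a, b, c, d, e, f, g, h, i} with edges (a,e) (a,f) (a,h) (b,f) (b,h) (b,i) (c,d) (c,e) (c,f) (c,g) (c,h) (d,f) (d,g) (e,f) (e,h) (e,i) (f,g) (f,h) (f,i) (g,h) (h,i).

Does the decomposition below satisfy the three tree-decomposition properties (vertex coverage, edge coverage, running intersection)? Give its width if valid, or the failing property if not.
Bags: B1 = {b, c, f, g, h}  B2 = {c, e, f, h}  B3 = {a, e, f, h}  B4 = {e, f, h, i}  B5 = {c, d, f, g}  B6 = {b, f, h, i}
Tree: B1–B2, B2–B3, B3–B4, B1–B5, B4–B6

No — bags containing vertex b are not connected in the tree.

A tree decomposition must satisfy three properties: every vertex lies in some bag; for every edge, both endpoints lie together in some bag; and for every vertex, the bags containing it form a connected subtree. Here bags containing vertex b are not connected in the tree, so the decomposition is invalid.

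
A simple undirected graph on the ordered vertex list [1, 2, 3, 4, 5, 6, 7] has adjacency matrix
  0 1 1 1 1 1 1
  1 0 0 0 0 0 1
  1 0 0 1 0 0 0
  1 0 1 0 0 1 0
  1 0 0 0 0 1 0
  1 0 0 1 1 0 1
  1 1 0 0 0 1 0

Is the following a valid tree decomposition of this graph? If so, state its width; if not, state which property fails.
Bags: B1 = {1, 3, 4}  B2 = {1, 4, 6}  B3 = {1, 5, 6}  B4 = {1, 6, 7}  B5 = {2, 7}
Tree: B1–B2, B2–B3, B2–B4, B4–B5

No — edge (1,2) lies in no bag.

A tree decomposition must satisfy three properties: every vertex lies in some bag; for every edge, both endpoints lie together in some bag; and for every vertex, the bags containing it form a connected subtree. Here edge (1,2) lies in no bag, so the decomposition is invalid.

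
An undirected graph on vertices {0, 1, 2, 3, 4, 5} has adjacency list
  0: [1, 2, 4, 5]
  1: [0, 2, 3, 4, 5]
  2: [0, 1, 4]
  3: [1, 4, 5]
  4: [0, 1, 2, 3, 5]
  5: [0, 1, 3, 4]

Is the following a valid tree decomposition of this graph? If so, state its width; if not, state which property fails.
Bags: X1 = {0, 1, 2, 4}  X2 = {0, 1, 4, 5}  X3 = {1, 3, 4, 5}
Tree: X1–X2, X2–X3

Yes; width 3.

Every vertex of G appears in some bag (union = {0, 1, 2, 3, 4, 5}); every edge is covered by a bag; and for each vertex v the set of bags containing v is connected in the bag tree. The decomposition is therefore valid. The largest bag has 4 vertices, so the width is 3.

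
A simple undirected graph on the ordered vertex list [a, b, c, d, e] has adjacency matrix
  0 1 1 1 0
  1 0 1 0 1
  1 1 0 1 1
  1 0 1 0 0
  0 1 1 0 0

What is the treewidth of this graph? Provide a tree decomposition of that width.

Treewidth 2.
One such decomposition:
Bags: B1 = {a, c, d}  B2 = {a, b, c}  B3 = {b, c, e}
Tree: B1–B2, B2–B3

The largest bag has 3 vertices, giving width 2; this decomposition certifies tw(G) ≤ 2. On the other hand G contains the 3-clique {b, c, e}. A clique must lie in a single bag of any decomposition, so no decomposition can have width below 2. Hence tw(G) = 2 exactly.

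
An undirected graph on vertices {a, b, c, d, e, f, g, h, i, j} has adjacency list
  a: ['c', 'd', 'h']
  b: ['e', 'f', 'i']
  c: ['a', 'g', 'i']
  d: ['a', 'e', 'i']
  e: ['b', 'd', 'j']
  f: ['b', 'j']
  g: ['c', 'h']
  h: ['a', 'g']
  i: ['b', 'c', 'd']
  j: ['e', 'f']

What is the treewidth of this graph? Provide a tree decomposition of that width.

Treewidth 2.
One such decomposition:
Bags: B1 = {e, f, j}  B2 = {b, e, f}  B3 = {b, d, e}  B4 = {b, d, i}  B5 = {a, d, i}  B6 = {a, c, i}  B7 = {a, c, h}  B8 = {c, g, h}
Tree: B1–B2, B2–B3, B3–B4, B4–B5, B5–B6, B6–B7, B7–B8

Every bag has size at most 3, so the width is 3 − 1 = 2 and tw(G) ≤ 2. For the lower bound, G contains the cycle j–f–b–e–j, so G is not a forest; only forests have treewidth ≤ 1, hence tw(G) ≥ 2. The upper and lower bounds meet at 2, so that is the treewidth.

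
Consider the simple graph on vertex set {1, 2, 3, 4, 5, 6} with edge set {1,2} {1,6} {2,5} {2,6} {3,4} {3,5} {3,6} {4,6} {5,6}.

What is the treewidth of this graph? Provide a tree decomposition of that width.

The largest bag has 3 vertices, giving width 2; this decomposition certifies tw(G) ≤ 2. Conversely, {1, 2, 6} is a clique of size 3, and the vertices of any clique must share a bag in every tree decomposition; so some bag has ≥ 3 vertices and tw(G) ≥ 2. Combining the bounds, tw(G) = 2.

Treewidth 2.
One such decomposition:
Bags: B1 = {1, 2, 6}  B2 = {2, 5, 6}  B3 = {3, 5, 6}  B4 = {3, 4, 6}
Tree: B1–B2, B2–B3, B3–B4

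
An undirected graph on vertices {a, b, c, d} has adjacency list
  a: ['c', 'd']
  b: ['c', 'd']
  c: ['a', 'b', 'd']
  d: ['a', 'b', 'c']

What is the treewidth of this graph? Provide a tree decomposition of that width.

Treewidth 2.
Bags: B1 = {b, c, d}  B2 = {a, c, d}
Tree: B1–B2

Each bag holds 3 vertices, so the decomposition has width 2, which upper-bounds the treewidth. For the lower bound, the 3 vertices {a, c, d} are pairwise adjacent, and any tree decomposition puts a clique entirely inside one bag — forcing width ≥ 2. Combining the bounds, tw(G) = 2.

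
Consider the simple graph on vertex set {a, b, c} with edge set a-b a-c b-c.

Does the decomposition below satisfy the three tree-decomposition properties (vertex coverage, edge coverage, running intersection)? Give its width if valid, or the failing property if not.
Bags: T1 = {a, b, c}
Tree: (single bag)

Yes; width 2.

Checking the three conditions: (i) the bags cover all of {a, b, c}; (ii) for each edge, some bag contains both endpoints; (iii) the bags containing any fixed vertex form a subtree. All hold, so the decomposition is valid with width 3 − 1 = 2.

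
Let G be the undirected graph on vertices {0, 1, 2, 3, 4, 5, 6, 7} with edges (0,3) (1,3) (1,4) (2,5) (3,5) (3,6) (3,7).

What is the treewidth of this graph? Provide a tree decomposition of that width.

Every bag has size at most 2, so the width is 2 − 1 = 1 and tw(G) ≤ 1. G has an edge, so its treewidth is at least 1. Therefore the treewidth is 1.

Treewidth 1.
One such decomposition:
Bags: B1 = {3, 5}  B2 = {3, 7}  B3 = {1, 3}  B4 = {0, 3}  B5 = {1, 4}  B6 = {2, 5}  B7 = {3, 6}
Tree: B1–B2, B1–B3, B2–B4, B3–B5, B1–B6, B4–B7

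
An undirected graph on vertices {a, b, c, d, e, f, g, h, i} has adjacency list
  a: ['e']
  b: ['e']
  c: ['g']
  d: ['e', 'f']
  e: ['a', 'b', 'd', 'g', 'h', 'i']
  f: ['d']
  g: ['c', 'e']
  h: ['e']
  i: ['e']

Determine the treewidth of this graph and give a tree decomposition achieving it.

Treewidth 1.
Bags: B1 = {a, e}  B2 = {e, g}  B3 = {e, i}  B4 = {d, e}  B5 = {e, h}  B6 = {b, e}  B7 = {c, g}  B8 = {d, f}
Tree: B1–B2, B1–B3, B2–B4, B2–B5, B2–B6, B2–B7, B4–B8

The largest bag has 2 vertices, giving width 1; this decomposition certifies tw(G) ≤ 1. Any graph with an edge has treewidth ≥ 1, and G has the edge e–a. Therefore the treewidth is 1.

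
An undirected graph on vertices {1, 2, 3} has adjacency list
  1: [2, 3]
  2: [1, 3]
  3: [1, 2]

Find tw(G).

A width-2 tree decomposition is:
Bags: B1 = {1, 2, 3}
Tree: (single bag)
With just one bag of size 3, the width is 3 − 1 = 2, so tw(G) ≤ 2. For the lower bound, the 3 vertices {1, 2, 3} are pairwise adjacent, and any tree decomposition puts a clique entirely inside one bag — forcing width ≥ 2. The upper and lower bounds meet at 2, so that is the treewidth.

2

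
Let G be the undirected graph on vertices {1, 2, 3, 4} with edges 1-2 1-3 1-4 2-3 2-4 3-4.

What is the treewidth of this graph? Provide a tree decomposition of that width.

Treewidth 3.
One such decomposition:
Bags: B1 = {1, 2, 3, 4}
Tree: (single bag)

A single bag containing all 4 vertices is trivially a valid decomposition of width 3. On the other hand G contains the 4-clique {1, 2, 3, 4}. A clique must lie in a single bag of any decomposition, so no decomposition can have width below 3. Combining the bounds, tw(G) = 3.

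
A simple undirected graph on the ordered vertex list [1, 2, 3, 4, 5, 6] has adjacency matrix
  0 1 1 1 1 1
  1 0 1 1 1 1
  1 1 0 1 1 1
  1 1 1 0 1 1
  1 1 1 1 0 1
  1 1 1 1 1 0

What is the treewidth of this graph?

5

A width-5 tree decomposition is:
Bags: B1 = {1, 2, 3, 4, 5, 6}
Tree: (single bag)
With just one bag of size 6, the width is 6 − 1 = 5, so tw(G) ≤ 5. Conversely, {1, 2, 3, 4, 5, 6} is a clique of size 6, and the vertices of any clique must share a bag in every tree decomposition; so some bag has ≥ 6 vertices and tw(G) ≥ 5. Combining the bounds, tw(G) = 5.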